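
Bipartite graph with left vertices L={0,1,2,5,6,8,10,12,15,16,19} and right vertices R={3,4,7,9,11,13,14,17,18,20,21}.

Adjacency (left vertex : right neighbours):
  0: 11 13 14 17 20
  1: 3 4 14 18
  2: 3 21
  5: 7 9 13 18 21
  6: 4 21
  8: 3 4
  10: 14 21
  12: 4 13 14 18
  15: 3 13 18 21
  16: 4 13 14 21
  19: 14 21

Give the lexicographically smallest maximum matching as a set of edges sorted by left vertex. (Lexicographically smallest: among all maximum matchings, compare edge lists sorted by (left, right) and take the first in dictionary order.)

|M| = 8 (so the lex-smallest maximum matching has 8 edges)
process left vertices in ascending order; for each, take the smallest-labelled available neighbour that still permits 8 edges overall, or leave it unmatched if none does
lex-smallest matching: {0-11, 1-3, 2-21, 5-7, 6-4, 10-14, 12-13, 15-18}

Lex-smallest maximum matching: {(0,11), (1,3), (2,21), (5,7), (6,4), (10,14), (12,13), (15,18)}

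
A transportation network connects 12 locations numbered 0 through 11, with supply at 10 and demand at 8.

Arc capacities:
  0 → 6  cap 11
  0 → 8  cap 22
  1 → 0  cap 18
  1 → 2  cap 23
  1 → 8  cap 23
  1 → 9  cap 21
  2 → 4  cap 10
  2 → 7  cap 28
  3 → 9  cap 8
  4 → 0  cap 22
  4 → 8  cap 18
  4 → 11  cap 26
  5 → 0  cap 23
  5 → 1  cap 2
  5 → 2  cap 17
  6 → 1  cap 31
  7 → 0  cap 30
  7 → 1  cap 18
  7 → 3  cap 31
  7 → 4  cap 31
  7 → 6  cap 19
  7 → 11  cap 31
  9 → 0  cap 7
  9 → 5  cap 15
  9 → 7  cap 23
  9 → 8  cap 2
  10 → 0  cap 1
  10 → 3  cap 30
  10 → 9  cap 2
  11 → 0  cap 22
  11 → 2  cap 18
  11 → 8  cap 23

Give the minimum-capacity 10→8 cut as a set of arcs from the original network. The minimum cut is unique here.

Min-cut arcs: {(3,9), (10,0), (10,9)} (total capacity 11)

augment #1: 10→0→8 push 1
augment #2: 10→9→8 push 2
augment #3: 10→3→9→0→8 push 7
augment #4: 10→3→9→5→0→8 push 1
max flow = 11; residual-reachable set from 10 gives S-side
cut edges (S→T): {(3,9), (10,0), (10,9)} total cap 11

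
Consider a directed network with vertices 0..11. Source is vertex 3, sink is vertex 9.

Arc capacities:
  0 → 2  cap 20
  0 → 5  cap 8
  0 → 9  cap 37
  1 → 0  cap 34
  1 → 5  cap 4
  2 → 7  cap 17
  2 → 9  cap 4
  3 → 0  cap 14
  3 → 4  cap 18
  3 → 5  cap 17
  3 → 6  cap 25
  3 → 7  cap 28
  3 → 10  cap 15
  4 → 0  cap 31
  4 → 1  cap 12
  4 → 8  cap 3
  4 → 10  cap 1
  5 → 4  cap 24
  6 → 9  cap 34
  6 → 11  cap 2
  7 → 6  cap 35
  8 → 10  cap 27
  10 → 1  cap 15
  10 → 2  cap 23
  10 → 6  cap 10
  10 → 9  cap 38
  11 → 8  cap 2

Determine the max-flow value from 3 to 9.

augment #1: 3→0→9 bottleneck 14, total now 14
augment #2: 3→6→9 bottleneck 25, total now 39
augment #3: 3→10→9 bottleneck 15, total now 54
augment #4: 3→4→0→9 bottleneck 18, total now 72
augment #5: 3→7→6→9 bottleneck 9, total now 81
augment #6: 3→5→4→0→9 bottleneck 5, total now 86
augment #7: 3→5→4→10→9 bottleneck 1, total now 87
augment #8: 3→5→4→0→2→9 bottleneck 4, total now 91
augment #9: 3→5→4→8→10→9 bottleneck 3, total now 94
augment #10: 3→7→6→11→8→10→9 bottleneck 2, total now 96

Maximum flow value: 96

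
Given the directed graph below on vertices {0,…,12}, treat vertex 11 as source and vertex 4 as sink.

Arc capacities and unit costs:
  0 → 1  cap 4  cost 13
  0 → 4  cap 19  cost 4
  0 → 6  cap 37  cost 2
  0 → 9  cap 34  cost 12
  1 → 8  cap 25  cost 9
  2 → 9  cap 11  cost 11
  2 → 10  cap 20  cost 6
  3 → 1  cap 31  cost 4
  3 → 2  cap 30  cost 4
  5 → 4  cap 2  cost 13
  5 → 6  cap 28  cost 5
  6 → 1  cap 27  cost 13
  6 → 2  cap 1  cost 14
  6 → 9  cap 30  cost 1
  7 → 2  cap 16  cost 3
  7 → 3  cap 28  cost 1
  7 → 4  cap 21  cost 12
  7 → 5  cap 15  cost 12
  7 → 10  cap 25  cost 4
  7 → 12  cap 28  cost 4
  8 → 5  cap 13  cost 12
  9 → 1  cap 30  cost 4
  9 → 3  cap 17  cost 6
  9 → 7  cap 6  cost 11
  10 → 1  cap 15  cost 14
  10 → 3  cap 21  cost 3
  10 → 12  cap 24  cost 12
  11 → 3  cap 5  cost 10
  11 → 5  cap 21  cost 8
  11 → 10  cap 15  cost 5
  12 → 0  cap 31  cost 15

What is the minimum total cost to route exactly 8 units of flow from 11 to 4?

Minimum cost for 8 units: 258

shortest-cost path #1: 11→5→4 push 2 @ unit cost 21 (adds 42)
shortest-cost path #2: 11→10→12→0→4 push 6 @ unit cost 36 (adds 216)
total cost = 258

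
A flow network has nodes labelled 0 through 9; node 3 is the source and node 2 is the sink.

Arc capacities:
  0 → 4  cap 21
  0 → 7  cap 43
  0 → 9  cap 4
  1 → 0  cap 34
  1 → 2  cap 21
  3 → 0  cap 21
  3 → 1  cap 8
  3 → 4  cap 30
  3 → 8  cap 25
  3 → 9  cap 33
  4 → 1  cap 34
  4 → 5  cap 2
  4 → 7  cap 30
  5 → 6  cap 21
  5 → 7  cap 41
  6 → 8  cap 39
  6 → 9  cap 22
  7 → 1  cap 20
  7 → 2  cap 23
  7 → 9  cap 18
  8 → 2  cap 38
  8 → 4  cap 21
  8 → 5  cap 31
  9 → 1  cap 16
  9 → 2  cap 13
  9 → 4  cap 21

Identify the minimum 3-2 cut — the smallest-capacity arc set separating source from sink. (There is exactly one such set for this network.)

Min-cut arcs: {(1,2), (3,8), (4,5), (7,2), (9,2)} (total capacity 84)

augment #1: 3→1→2 push 8
augment #2: 3→8→2 push 25
augment #3: 3→9→2 push 13
augment #4: 3→0→7→2 push 21
augment #5: 3→4→1→2 push 13
augment #6: 3→4→7→2 push 2
augment #7: 3→4→5→6→8→2 push 2
max flow = 84; residual-reachable set from 3 gives S-side
cut edges (S→T): {(1,2), (3,8), (4,5), (7,2), (9,2)} total cap 84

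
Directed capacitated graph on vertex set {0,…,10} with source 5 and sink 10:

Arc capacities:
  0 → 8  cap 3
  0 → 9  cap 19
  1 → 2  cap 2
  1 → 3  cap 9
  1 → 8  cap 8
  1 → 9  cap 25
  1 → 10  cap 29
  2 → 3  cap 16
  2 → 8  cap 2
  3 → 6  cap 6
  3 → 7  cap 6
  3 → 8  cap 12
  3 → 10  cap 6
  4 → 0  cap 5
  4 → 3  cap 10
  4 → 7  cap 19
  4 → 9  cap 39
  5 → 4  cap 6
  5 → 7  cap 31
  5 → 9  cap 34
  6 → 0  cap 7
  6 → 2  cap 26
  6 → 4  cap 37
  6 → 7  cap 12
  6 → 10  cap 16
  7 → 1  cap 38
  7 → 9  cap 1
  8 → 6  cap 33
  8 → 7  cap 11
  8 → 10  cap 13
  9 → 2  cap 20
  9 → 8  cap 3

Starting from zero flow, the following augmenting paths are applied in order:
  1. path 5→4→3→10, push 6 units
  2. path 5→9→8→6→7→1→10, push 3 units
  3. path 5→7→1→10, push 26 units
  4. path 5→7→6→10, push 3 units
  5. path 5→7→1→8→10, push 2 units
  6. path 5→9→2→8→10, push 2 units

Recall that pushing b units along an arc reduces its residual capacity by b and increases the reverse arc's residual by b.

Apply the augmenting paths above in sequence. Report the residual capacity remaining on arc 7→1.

after path 1 (5→4→3→10, push 6): res(7,1)=38
after path 2 (5→9→8→6→7→1→10, push 3): res(7,1)=35
after path 3 (5→7→1→10, push 26): res(7,1)=9
after path 4 (5→7→6→10, push 3): res(7,1)=9
after path 5 (5→7→1→8→10, push 2): res(7,1)=7
after path 6 (5→9→2→8→10, push 2): res(7,1)=7

Residual capacity of (7,1): 7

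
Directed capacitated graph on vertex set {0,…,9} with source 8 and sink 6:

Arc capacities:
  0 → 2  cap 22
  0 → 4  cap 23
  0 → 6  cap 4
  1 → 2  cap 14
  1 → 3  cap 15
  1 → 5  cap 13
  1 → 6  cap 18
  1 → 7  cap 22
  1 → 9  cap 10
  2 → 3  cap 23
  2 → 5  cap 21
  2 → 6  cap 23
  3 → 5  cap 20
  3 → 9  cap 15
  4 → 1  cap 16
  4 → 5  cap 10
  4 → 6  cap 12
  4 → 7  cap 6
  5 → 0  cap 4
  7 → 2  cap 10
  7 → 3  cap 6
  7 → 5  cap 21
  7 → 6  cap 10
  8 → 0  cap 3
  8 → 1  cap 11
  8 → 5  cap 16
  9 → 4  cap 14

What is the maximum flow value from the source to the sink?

augment #1: 8→0→6 bottleneck 3, total now 3
augment #2: 8→1→6 bottleneck 11, total now 14
augment #3: 8→5→0→6 bottleneck 1, total now 15
augment #4: 8→5→0→2→6 bottleneck 3, total now 18

Maximum flow value: 18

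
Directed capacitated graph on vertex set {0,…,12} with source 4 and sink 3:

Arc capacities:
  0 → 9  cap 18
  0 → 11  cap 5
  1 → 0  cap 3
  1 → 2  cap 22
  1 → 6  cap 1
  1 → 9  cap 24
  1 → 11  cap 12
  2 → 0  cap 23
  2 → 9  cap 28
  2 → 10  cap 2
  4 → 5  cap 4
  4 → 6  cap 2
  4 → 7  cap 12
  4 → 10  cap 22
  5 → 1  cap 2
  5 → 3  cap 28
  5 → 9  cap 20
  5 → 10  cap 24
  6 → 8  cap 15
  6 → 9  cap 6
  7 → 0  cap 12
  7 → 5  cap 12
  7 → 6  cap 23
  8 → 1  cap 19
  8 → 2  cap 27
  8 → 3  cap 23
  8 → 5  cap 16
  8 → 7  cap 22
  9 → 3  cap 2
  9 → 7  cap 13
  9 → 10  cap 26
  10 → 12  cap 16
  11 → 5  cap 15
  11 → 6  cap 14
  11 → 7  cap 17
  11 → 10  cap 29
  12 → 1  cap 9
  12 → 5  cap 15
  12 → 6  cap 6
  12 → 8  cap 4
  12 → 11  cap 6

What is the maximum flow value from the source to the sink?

augment #1: 4→5→3 bottleneck 4, total now 4
augment #2: 4→6→8→3 bottleneck 2, total now 6
augment #3: 4→7→5→3 bottleneck 12, total now 18
augment #4: 4→10→12→5→3 bottleneck 12, total now 30
augment #5: 4→10→12→8→3 bottleneck 4, total now 34

Maximum flow value: 34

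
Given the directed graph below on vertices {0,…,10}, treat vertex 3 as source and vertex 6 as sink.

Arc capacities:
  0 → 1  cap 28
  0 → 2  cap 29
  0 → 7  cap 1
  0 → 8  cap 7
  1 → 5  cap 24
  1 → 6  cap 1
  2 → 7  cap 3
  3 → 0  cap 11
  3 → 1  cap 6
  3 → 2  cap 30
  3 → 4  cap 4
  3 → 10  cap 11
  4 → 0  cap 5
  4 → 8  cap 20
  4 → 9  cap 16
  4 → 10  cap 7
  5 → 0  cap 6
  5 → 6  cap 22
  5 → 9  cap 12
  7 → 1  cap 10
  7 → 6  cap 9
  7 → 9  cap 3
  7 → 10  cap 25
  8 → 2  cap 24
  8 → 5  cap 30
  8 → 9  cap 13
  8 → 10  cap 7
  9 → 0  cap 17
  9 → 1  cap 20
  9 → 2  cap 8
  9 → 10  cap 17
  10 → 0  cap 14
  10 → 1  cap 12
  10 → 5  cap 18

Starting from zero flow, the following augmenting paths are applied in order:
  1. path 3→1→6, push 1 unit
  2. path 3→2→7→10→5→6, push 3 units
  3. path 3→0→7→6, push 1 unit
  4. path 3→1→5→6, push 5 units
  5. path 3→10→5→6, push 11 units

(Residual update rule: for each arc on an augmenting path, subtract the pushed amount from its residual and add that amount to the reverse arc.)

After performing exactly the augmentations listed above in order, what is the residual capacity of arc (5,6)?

after path 1 (3→1→6, push 1): res(5,6)=22
after path 2 (3→2→7→10→5→6, push 3): res(5,6)=19
after path 3 (3→0→7→6, push 1): res(5,6)=19
after path 4 (3→1→5→6, push 5): res(5,6)=14
after path 5 (3→10→5→6, push 11): res(5,6)=3

Residual capacity of (5,6): 3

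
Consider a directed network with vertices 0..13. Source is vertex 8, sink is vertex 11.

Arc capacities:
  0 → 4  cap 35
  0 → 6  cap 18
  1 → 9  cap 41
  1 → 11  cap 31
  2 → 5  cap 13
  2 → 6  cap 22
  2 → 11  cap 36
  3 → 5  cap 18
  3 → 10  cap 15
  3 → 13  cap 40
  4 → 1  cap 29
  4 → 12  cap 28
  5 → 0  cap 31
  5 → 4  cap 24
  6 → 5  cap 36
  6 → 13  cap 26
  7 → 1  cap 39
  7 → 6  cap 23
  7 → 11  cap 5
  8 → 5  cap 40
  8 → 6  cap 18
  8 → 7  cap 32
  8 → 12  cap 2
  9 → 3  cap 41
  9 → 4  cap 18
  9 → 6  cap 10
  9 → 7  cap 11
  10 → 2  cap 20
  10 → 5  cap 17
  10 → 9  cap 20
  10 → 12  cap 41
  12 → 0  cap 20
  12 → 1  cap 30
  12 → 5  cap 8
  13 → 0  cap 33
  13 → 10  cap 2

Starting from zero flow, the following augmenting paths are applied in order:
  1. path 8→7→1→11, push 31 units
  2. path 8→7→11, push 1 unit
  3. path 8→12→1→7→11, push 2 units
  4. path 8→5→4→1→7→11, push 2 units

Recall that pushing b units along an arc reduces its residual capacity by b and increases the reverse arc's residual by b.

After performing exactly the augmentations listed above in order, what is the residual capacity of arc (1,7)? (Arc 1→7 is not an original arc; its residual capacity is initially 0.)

after path 1 (8→7→1→11, push 31): res(1,7)=31
after path 2 (8→7→11, push 1): res(1,7)=31
after path 3 (8→12→1→7→11, push 2): res(1,7)=29
after path 4 (8→5→4→1→7→11, push 2): res(1,7)=27

Residual capacity of (1,7): 27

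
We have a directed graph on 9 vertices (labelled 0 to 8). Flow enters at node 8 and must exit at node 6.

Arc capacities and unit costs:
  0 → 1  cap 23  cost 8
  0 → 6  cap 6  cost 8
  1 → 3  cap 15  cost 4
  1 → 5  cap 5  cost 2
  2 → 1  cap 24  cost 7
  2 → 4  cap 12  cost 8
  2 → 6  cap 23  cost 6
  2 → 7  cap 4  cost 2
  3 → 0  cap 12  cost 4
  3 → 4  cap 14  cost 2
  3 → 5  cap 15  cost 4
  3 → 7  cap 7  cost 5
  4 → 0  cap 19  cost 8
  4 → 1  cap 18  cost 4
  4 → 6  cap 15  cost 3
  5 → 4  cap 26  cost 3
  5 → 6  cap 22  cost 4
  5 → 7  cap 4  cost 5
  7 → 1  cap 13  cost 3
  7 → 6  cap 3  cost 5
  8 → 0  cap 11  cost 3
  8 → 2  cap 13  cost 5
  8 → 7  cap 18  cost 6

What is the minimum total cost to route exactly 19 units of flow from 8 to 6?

shortest-cost path #1: 8→0→6 push 6 @ unit cost 11 (adds 66)
shortest-cost path #2: 8→2→6 push 13 @ unit cost 11 (adds 143)
total cost = 209

Minimum cost for 19 units: 209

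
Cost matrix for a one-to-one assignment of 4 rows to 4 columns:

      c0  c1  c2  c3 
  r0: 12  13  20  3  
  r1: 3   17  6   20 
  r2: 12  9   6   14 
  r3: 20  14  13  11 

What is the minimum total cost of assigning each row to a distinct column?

Minimum assignment cost: 26

optimal assignment: row0→col3 (cost 3), row1→col0 (cost 3), row2→col2 (cost 6), row3→col1 (cost 14)
total = 3 + 3 + 6 + 14 = 26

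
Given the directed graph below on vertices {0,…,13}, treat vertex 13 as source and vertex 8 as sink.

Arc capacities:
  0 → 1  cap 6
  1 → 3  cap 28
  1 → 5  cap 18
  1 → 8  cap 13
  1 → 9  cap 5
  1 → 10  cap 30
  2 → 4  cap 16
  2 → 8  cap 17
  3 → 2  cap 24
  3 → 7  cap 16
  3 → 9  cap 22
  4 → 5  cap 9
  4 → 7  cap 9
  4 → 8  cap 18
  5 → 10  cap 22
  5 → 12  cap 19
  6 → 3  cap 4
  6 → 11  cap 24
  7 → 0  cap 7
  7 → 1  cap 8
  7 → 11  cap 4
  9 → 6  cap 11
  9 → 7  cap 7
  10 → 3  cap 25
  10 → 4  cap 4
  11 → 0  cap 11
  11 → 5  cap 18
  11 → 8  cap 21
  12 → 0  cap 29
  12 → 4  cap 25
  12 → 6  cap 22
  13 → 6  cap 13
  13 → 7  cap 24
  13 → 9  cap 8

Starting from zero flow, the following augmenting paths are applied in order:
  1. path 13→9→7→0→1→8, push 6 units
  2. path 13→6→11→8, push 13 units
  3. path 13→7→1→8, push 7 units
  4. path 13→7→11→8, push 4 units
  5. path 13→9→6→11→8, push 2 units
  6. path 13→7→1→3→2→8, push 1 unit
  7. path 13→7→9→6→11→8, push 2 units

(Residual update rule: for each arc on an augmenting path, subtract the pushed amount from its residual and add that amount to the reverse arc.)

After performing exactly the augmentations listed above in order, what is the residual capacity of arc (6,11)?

after path 1 (13→9→7→0→1→8, push 6): res(6,11)=24
after path 2 (13→6→11→8, push 13): res(6,11)=11
after path 3 (13→7→1→8, push 7): res(6,11)=11
after path 4 (13→7→11→8, push 4): res(6,11)=11
after path 5 (13→9→6→11→8, push 2): res(6,11)=9
after path 6 (13→7→1→3→2→8, push 1): res(6,11)=9
after path 7 (13→7→9→6→11→8, push 2): res(6,11)=7

Residual capacity of (6,11): 7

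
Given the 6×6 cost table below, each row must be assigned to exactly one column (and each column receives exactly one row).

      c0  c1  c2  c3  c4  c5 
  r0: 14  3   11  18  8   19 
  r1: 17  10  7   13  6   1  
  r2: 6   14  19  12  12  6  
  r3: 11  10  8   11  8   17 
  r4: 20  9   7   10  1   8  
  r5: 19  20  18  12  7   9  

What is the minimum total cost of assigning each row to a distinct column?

optimal assignment: row0→col1 (cost 3), row1→col5 (cost 1), row2→col0 (cost 6), row3→col2 (cost 8), row4→col4 (cost 1), row5→col3 (cost 12)
total = 3 + 1 + 6 + 8 + 1 + 12 = 31

Minimum assignment cost: 31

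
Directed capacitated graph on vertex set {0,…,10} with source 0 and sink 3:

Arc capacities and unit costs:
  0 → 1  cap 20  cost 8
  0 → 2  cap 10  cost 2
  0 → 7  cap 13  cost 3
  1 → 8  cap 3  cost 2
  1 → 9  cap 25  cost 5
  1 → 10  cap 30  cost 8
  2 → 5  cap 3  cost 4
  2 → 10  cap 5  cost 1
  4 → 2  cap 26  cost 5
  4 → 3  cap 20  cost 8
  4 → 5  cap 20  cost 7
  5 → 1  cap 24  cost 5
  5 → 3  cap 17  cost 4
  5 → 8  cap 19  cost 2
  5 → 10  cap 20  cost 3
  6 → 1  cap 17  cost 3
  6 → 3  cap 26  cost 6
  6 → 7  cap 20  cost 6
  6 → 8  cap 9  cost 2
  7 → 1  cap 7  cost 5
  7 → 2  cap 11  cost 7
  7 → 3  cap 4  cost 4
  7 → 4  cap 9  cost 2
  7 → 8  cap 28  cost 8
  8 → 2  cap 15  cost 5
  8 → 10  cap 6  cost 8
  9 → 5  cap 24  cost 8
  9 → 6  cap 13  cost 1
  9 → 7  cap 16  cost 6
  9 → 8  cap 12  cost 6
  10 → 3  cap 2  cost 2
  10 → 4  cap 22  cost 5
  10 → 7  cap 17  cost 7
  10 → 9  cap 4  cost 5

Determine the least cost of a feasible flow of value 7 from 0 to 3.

Minimum cost for 7 units: 48

shortest-cost path #1: 0→2→10→3 push 2 @ unit cost 5 (adds 10)
shortest-cost path #2: 0→7→3 push 4 @ unit cost 7 (adds 28)
shortest-cost path #3: 0→2→5→3 push 1 @ unit cost 10 (adds 10)
total cost = 48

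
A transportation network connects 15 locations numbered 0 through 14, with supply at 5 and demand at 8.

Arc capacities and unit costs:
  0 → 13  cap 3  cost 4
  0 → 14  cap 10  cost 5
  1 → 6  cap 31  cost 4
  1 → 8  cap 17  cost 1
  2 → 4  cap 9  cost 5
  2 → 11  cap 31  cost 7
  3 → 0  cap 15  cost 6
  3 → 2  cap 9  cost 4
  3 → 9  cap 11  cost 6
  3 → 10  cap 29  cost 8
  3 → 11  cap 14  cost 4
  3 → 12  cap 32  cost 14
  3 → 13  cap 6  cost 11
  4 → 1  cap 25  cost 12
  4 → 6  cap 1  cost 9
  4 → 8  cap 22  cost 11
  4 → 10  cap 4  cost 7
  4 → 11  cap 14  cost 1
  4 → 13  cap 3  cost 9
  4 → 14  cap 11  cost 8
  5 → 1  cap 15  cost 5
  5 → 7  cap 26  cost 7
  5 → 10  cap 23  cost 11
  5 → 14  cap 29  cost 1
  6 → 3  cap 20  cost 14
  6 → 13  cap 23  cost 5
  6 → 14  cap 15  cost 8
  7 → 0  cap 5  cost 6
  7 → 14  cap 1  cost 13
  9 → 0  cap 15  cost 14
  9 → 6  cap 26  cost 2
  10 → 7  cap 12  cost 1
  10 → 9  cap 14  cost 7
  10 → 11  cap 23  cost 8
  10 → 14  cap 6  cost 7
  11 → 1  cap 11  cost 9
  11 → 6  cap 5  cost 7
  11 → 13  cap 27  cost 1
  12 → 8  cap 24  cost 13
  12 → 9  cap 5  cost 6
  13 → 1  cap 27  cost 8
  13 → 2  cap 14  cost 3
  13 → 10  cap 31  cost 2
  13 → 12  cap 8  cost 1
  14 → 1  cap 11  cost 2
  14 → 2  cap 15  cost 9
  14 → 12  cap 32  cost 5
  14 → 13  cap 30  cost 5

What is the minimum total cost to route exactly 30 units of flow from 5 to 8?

Minimum cost for 30 units: 327

shortest-cost path #1: 5→14→1→8 push 11 @ unit cost 4 (adds 44)
shortest-cost path #2: 5→1→8 push 6 @ unit cost 6 (adds 36)
shortest-cost path #3: 5→14→12→8 push 13 @ unit cost 19 (adds 247)
total cost = 327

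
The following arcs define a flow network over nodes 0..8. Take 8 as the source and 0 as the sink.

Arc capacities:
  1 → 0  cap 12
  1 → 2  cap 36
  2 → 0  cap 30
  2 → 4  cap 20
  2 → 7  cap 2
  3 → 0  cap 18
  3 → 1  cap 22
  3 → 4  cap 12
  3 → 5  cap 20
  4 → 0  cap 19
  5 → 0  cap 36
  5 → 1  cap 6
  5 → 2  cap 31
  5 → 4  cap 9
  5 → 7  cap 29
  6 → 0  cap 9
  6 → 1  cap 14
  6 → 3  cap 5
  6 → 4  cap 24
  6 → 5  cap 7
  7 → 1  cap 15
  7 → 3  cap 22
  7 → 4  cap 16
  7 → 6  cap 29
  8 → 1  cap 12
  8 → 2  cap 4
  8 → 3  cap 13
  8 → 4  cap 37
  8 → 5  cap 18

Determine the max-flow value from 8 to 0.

augment #1: 8→1→0 bottleneck 12, total now 12
augment #2: 8→2→0 bottleneck 4, total now 16
augment #3: 8→3→0 bottleneck 13, total now 29
augment #4: 8→4→0 bottleneck 19, total now 48
augment #5: 8→5→0 bottleneck 18, total now 66

Maximum flow value: 66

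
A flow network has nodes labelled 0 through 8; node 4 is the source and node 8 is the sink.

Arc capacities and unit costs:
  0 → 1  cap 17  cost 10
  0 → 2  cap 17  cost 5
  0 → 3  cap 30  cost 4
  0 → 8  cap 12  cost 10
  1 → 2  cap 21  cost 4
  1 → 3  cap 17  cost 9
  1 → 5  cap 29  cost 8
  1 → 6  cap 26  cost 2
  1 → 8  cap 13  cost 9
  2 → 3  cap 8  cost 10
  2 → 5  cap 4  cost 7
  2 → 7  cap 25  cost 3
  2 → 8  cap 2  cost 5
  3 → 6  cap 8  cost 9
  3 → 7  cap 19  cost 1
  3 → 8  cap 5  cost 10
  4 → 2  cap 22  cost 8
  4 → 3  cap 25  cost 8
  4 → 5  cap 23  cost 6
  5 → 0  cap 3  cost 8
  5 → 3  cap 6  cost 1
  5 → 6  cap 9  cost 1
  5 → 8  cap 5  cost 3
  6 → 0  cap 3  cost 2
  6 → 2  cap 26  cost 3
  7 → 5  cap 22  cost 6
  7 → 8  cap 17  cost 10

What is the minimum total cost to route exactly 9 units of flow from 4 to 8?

Minimum cost for 9 units: 105

shortest-cost path #1: 4→5→8 push 5 @ unit cost 9 (adds 45)
shortest-cost path #2: 4→2→8 push 2 @ unit cost 13 (adds 26)
shortest-cost path #3: 4→5→3→8 push 2 @ unit cost 17 (adds 34)
total cost = 105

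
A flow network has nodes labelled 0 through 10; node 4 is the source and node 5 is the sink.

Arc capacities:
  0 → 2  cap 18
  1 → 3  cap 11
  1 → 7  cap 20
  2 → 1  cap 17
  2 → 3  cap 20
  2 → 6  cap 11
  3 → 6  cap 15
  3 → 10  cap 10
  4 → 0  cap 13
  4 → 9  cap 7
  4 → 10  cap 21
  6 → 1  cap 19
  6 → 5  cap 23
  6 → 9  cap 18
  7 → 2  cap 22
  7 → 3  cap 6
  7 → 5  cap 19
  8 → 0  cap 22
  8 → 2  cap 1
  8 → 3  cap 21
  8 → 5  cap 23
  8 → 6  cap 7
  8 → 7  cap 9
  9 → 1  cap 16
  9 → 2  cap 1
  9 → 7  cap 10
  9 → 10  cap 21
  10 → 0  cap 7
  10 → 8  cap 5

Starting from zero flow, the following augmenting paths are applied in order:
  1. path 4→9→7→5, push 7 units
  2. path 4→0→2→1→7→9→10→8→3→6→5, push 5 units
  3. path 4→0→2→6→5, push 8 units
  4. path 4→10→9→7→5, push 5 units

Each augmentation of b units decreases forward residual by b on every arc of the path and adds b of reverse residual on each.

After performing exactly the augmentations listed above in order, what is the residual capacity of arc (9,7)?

Residual capacity of (9,7): 3

after path 1 (4→9→7→5, push 7): res(9,7)=3
after path 2 (4→0→2→1→7→9→10→8→3→6→5, push 5): res(9,7)=8
after path 3 (4→0→2→6→5, push 8): res(9,7)=8
after path 4 (4→10→9→7→5, push 5): res(9,7)=3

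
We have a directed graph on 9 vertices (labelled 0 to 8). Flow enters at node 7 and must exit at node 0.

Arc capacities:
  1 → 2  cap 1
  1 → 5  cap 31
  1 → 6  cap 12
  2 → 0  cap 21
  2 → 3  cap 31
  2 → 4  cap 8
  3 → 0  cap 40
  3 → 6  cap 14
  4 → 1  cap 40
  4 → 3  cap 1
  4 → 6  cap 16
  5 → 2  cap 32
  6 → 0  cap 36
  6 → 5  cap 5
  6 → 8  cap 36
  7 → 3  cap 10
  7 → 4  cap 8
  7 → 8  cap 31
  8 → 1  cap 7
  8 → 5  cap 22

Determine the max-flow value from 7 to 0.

augment #1: 7→3→0 bottleneck 10, total now 10
augment #2: 7→4→3→0 bottleneck 1, total now 11
augment #3: 7→4→6→0 bottleneck 7, total now 18
augment #4: 7→8→1→2→0 bottleneck 1, total now 19
augment #5: 7→8→1→6→0 bottleneck 6, total now 25
augment #6: 7→8→5→2→0 bottleneck 20, total now 45
augment #7: 7→8→5→2→3→0 bottleneck 2, total now 47

Maximum flow value: 47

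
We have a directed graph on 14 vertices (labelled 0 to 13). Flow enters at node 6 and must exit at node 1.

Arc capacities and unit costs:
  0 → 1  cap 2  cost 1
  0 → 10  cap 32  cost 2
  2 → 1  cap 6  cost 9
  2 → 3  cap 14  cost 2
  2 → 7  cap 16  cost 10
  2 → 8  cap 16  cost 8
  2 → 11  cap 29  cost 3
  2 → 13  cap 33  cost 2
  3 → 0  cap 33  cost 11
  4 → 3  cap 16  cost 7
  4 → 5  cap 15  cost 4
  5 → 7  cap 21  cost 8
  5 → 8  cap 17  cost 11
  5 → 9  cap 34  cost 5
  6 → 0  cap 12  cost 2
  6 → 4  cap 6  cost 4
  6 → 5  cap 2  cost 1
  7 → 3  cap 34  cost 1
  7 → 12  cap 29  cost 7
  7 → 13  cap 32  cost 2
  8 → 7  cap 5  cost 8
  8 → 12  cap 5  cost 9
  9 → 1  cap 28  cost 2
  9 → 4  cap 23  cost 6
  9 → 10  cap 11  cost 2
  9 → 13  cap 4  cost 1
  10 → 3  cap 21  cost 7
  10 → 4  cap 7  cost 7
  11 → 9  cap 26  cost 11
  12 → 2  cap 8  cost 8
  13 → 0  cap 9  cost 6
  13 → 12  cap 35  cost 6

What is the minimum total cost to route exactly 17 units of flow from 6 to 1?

Minimum cost for 17 units: 266

shortest-cost path #1: 6→0→1 push 2 @ unit cost 3 (adds 6)
shortest-cost path #2: 6→5→9→1 push 2 @ unit cost 8 (adds 16)
shortest-cost path #3: 6→4→5→9→1 push 6 @ unit cost 15 (adds 90)
shortest-cost path #4: 6→0→10→4→5→9→1 push 7 @ unit cost 22 (adds 154)
total cost = 266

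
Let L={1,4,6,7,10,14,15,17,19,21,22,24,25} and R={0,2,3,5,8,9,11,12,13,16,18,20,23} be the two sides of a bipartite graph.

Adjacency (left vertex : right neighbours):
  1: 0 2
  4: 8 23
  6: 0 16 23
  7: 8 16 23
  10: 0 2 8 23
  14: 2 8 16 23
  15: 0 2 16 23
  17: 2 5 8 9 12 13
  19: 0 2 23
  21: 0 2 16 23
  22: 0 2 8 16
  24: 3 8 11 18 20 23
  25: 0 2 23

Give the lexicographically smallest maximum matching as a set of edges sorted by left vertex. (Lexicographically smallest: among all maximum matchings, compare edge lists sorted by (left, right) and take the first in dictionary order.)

|M| = 7 (so the lex-smallest maximum matching has 7 edges)
process left vertices in ascending order; for each, take the smallest-labelled available neighbour that still permits 7 edges overall, or leave it unmatched if none does
lex-smallest matching: {1-0, 4-8, 6-16, 7-23, 10-2, 17-5, 24-3}

Lex-smallest maximum matching: {(1,0), (4,8), (6,16), (7,23), (10,2), (17,5), (24,3)}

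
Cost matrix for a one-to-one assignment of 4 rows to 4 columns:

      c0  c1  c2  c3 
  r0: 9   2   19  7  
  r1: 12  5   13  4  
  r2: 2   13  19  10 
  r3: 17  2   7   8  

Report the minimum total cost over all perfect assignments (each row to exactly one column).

Minimum assignment cost: 15

optimal assignment: row0→col1 (cost 2), row1→col3 (cost 4), row2→col0 (cost 2), row3→col2 (cost 7)
total = 2 + 4 + 2 + 7 = 15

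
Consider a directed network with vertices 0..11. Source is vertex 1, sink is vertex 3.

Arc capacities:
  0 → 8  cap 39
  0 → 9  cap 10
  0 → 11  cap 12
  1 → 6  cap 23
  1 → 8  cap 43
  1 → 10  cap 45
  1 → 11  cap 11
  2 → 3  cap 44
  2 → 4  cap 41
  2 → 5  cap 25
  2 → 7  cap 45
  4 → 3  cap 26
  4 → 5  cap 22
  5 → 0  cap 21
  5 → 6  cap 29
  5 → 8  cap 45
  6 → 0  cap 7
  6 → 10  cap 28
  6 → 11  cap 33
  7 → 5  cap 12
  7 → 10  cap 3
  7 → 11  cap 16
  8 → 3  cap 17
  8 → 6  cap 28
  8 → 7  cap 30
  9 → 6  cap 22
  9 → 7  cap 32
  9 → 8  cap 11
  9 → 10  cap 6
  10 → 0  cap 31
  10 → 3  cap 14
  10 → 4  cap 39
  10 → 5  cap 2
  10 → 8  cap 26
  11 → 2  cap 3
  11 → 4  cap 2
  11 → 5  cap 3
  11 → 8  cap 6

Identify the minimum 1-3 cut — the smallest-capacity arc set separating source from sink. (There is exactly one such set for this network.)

Min-cut arcs: {(4,3), (8,3), (10,3), (11,2)} (total capacity 60)

augment #1: 1→8→3 push 17
augment #2: 1→10→3 push 14
augment #3: 1→10→4→3 push 26
augment #4: 1→11→2→3 push 3
max flow = 60; residual-reachable set from 1 gives S-side
cut edges (S→T): {(4,3), (8,3), (10,3), (11,2)} total cap 60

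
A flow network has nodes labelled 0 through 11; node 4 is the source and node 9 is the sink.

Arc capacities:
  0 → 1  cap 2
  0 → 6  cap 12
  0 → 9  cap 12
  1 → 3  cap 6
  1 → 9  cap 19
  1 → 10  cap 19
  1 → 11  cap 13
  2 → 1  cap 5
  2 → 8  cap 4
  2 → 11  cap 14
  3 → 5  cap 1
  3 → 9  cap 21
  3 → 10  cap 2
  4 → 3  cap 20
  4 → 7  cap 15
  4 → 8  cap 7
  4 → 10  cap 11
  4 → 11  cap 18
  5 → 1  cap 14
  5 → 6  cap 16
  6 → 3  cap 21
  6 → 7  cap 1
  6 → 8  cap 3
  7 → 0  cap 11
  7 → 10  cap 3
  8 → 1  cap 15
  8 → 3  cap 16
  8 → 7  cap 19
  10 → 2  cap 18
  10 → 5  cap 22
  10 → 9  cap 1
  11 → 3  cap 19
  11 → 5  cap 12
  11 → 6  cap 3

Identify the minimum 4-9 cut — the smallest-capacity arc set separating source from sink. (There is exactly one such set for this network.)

augment #1: 4→3→9 push 20
augment #2: 4→10→9 push 1
augment #3: 4→7→0→9 push 11
augment #4: 4→8→1→9 push 7
augment #5: 4→11→3→9 push 1
augment #6: 4→10→2→1→9 push 5
augment #7: 4→10→5→1→9 push 5
augment #8: 4→11→5→1→9 push 2
max flow = 52; residual-reachable set from 4 gives S-side
cut edges (S→T): {(1,9), (3,9), (7,0), (10,9)} total cap 52

Min-cut arcs: {(1,9), (3,9), (7,0), (10,9)} (total capacity 52)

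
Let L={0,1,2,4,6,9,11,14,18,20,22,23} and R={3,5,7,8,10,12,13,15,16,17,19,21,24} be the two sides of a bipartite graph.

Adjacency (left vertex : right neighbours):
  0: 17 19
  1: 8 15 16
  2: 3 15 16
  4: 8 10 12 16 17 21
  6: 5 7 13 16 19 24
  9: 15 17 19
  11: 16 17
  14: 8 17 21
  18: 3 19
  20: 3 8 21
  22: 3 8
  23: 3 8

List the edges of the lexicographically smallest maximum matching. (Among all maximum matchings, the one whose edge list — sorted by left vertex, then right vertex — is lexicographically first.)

|M| = 9 (so the lex-smallest maximum matching has 9 edges)
process left vertices in ascending order; for each, take the smallest-labelled available neighbour that still permits 9 edges overall, or leave it unmatched if none does
lex-smallest matching: {0-17, 1-8, 2-3, 4-10, 6-5, 9-15, 11-16, 14-21, 18-19}

Lex-smallest maximum matching: {(0,17), (1,8), (2,3), (4,10), (6,5), (9,15), (11,16), (14,21), (18,19)}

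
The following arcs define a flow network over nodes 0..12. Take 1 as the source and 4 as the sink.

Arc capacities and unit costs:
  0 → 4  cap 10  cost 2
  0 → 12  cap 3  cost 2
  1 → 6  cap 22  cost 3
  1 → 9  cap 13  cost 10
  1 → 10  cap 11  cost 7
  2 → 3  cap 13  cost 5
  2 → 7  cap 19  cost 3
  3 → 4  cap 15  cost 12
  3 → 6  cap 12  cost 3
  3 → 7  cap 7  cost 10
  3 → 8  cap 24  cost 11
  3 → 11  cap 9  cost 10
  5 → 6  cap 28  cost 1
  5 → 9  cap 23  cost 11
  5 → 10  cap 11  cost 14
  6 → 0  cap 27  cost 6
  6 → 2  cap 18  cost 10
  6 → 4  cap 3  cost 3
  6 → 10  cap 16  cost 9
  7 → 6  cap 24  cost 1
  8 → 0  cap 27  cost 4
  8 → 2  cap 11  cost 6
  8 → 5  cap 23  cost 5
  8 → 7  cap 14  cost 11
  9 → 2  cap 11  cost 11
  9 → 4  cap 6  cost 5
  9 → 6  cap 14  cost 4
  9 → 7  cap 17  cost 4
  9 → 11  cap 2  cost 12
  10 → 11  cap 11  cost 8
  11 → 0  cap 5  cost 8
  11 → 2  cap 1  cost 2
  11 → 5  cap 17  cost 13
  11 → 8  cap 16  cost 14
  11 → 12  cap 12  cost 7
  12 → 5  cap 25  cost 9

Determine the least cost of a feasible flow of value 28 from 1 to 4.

Minimum cost for 28 units: 488

shortest-cost path #1: 1→6→4 push 3 @ unit cost 6 (adds 18)
shortest-cost path #2: 1→6→0→4 push 10 @ unit cost 11 (adds 110)
shortest-cost path #3: 1→9→4 push 6 @ unit cost 15 (adds 90)
shortest-cost path #4: 1→6→2→3→4 push 9 @ unit cost 30 (adds 270)
total cost = 488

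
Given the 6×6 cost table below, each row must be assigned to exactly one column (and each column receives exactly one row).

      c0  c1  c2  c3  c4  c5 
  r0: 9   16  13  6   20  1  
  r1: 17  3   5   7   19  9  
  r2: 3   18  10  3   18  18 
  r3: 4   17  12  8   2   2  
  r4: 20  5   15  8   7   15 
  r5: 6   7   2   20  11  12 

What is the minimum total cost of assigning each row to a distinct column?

Minimum assignment cost: 19

optimal assignment: row0→col5 (cost 1), row1→col1 (cost 3), row2→col0 (cost 3), row3→col4 (cost 2), row4→col3 (cost 8), row5→col2 (cost 2)
total = 1 + 3 + 3 + 2 + 8 + 2 = 19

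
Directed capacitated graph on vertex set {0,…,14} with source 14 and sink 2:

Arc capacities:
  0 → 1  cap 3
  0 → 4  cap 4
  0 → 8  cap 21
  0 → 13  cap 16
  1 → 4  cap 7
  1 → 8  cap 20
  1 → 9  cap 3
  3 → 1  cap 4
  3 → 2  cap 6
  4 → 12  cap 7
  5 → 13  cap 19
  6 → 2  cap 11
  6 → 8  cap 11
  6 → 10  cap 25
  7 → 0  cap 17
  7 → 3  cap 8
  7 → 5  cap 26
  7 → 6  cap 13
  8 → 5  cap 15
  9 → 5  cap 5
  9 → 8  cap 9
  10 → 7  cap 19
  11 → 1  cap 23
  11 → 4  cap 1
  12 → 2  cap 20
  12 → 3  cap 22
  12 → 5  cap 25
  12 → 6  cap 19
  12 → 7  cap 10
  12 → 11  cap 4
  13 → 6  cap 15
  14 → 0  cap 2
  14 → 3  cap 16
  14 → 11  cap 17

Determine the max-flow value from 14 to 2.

Maximum flow value: 24

augment #1: 14→3→2 bottleneck 6, total now 6
augment #2: 14→0→4→12→2 bottleneck 2, total now 8
augment #3: 14→11→4→12→2 bottleneck 1, total now 9
augment #4: 14→3→1→4→12→2 bottleneck 4, total now 13
augment #5: 14→11→1→4→0→13→6→2 bottleneck 2, total now 15
augment #6: 14→11→1→8→5→13→6→2 bottleneck 9, total now 24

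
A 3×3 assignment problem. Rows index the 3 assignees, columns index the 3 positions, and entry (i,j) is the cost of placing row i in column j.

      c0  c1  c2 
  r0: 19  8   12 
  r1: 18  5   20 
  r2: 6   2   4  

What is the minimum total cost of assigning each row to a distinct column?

optimal assignment: row0→col2 (cost 12), row1→col1 (cost 5), row2→col0 (cost 6)
total = 12 + 5 + 6 = 23

Minimum assignment cost: 23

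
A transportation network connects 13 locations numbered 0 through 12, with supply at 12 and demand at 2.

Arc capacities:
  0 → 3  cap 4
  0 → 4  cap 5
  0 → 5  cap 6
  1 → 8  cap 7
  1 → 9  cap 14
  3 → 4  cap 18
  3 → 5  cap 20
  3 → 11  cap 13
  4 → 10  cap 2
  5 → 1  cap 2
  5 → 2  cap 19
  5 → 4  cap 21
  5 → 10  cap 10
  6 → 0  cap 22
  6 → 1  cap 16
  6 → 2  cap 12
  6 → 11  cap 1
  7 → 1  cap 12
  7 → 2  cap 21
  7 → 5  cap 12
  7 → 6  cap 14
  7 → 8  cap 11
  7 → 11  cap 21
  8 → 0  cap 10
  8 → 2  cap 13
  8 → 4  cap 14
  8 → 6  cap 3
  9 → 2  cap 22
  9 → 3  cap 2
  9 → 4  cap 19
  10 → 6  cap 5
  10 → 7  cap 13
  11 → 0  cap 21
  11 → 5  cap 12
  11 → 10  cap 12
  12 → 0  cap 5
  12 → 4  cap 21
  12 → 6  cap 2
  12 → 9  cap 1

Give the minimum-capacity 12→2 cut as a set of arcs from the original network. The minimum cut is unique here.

augment #1: 12→6→2 push 2
augment #2: 12→9→2 push 1
augment #3: 12→0→5→2 push 5
augment #4: 12→4→10→6→2 push 2
max flow = 10; residual-reachable set from 12 gives S-side
cut edges (S→T): {(4,10), (12,0), (12,6), (12,9)} total cap 10

Min-cut arcs: {(4,10), (12,0), (12,6), (12,9)} (total capacity 10)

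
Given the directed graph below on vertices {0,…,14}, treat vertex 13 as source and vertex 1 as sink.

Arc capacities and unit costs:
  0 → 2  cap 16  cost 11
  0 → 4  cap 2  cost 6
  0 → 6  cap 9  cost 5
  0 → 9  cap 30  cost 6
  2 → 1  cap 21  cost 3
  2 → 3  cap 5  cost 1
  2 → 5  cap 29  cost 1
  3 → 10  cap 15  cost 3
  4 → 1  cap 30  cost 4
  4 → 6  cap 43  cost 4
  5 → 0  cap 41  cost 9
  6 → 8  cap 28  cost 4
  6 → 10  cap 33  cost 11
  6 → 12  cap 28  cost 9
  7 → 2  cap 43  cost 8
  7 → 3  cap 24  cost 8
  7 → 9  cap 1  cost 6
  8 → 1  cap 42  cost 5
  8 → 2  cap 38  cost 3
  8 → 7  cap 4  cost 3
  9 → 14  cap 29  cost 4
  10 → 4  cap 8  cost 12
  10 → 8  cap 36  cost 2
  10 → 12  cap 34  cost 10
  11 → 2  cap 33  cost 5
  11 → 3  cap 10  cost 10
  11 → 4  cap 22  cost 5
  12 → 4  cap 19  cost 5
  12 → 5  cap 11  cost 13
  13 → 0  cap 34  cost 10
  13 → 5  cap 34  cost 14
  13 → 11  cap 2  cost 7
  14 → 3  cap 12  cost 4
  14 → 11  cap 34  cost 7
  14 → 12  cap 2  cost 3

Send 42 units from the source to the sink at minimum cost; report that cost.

shortest-cost path #1: 13→11→2→1 push 2 @ unit cost 15 (adds 30)
shortest-cost path #2: 13→0→4→1 push 2 @ unit cost 20 (adds 40)
shortest-cost path #3: 13→0→2→1 push 16 @ unit cost 24 (adds 384)
shortest-cost path #4: 13→0→6→8→1 push 9 @ unit cost 24 (adds 216)
shortest-cost path #5: 13→0→9→14→12→4→1 push 2 @ unit cost 32 (adds 64)
shortest-cost path #6: 13→0→9→14→3→10→8→1 push 5 @ unit cost 34 (adds 170)
shortest-cost path #7: 13→5→0→9→14→3→10→8→1 push 6 @ unit cost 47 (adds 282)
total cost = 1186

Minimum cost for 42 units: 1186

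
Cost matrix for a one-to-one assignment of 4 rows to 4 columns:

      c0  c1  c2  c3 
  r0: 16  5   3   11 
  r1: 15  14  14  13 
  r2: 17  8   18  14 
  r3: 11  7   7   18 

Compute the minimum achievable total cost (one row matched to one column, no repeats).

Minimum assignment cost: 35

optimal assignment: row0→col2 (cost 3), row1→col3 (cost 13), row2→col1 (cost 8), row3→col0 (cost 11)
total = 3 + 13 + 8 + 11 = 35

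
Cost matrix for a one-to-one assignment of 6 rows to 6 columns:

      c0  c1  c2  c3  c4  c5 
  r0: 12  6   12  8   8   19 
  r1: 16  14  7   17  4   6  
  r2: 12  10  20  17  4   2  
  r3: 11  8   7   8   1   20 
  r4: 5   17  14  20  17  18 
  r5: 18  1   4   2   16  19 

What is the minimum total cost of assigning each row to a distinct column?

optimal assignment: row0→col1 (cost 6), row1→col2 (cost 7), row2→col5 (cost 2), row3→col4 (cost 1), row4→col0 (cost 5), row5→col3 (cost 2)
total = 6 + 7 + 2 + 1 + 5 + 2 = 23

Minimum assignment cost: 23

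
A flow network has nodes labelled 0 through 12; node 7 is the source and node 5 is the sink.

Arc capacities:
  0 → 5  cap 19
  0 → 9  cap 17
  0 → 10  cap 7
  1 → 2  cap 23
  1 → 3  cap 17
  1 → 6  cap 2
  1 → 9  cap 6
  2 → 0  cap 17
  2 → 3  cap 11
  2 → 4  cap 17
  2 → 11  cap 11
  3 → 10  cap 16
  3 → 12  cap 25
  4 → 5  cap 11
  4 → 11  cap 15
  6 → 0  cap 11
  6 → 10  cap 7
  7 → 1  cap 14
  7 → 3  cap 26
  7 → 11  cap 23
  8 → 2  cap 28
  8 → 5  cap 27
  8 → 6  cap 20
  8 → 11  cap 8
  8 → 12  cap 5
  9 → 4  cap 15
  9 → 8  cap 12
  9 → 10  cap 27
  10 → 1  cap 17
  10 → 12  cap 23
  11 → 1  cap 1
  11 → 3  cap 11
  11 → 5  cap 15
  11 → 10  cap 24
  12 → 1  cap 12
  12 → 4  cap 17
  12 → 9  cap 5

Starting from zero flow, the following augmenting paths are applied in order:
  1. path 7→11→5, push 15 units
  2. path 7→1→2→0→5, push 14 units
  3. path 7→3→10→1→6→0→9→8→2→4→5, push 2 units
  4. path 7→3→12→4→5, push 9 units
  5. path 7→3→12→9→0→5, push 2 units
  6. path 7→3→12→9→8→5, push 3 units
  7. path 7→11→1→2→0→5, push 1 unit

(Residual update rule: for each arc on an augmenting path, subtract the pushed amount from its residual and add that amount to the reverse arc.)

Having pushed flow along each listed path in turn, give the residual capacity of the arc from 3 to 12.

Residual capacity of (3,12): 11

after path 1 (7→11→5, push 15): res(3,12)=25
after path 2 (7→1→2→0→5, push 14): res(3,12)=25
after path 3 (7→3→10→1→6→0→9→8→2→4→5, push 2): res(3,12)=25
after path 4 (7→3→12→4→5, push 9): res(3,12)=16
after path 5 (7→3→12→9→0→5, push 2): res(3,12)=14
after path 6 (7→3→12→9→8→5, push 3): res(3,12)=11
after path 7 (7→11→1→2→0→5, push 1): res(3,12)=11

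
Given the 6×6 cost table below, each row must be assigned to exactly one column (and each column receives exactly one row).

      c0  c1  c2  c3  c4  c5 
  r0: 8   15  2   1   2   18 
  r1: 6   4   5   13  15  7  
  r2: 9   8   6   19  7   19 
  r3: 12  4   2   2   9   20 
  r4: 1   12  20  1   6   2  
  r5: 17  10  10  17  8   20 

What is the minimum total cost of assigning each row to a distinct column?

Minimum assignment cost: 26

optimal assignment: row0→col3 (cost 1), row1→col1 (cost 4), row2→col0 (cost 9), row3→col2 (cost 2), row4→col5 (cost 2), row5→col4 (cost 8)
total = 1 + 4 + 9 + 2 + 2 + 8 = 26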